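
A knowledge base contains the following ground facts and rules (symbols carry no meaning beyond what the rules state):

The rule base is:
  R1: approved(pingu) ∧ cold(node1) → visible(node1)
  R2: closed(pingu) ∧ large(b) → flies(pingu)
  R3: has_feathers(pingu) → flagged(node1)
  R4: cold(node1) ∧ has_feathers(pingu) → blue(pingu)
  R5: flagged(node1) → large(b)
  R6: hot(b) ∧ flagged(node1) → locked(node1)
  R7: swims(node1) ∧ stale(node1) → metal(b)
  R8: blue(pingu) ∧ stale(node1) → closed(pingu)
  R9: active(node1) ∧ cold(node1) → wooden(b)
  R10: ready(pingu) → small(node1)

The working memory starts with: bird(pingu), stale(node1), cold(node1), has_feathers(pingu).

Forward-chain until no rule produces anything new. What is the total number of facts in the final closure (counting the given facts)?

9

Round 1 — R3, R4, derive flagged(node1), blue(pingu).
Round 2 — R5, R8, derive large(b), closed(pingu).
Round 3 — R2, derive flies(pingu).
Closure: {bird(pingu), blue(pingu), closed(pingu), cold(node1), flagged(node1), flies(pingu), has_feathers(pingu), large(b), stale(node1)} — 9 facts.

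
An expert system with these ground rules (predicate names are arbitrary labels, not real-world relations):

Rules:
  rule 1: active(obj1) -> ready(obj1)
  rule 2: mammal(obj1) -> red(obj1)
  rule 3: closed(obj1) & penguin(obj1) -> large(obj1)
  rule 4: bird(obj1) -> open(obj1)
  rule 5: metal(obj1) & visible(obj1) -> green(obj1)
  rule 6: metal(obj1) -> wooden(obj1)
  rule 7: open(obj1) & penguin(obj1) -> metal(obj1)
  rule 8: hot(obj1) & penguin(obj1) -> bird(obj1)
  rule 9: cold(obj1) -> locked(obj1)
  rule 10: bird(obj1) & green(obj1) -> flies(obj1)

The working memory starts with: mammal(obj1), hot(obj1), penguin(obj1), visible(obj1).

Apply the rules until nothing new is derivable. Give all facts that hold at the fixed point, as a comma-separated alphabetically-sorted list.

Round 1: rule 2 [mammal(obj1) -> red(obj1)]; rule 8 [hot(obj1) & penguin(obj1) -> bird(obj1)]. New: red(obj1), bird(obj1).
Round 2: rule 4 [bird(obj1) -> open(obj1)]. New: open(obj1).
Round 3: rule 7 [open(obj1) & penguin(obj1) -> metal(obj1)]. New: metal(obj1).
Round 4: rule 5 [metal(obj1) & visible(obj1) -> green(obj1)]; rule 6 [metal(obj1) -> wooden(obj1)]. New: green(obj1), wooden(obj1).
Round 5: rule 10 [bird(obj1) & green(obj1) -> flies(obj1)]. New: flies(obj1).

bird(obj1), flies(obj1), green(obj1), hot(obj1), mammal(obj1), metal(obj1), open(obj1), penguin(obj1), red(obj1), visible(obj1), wooden(obj1)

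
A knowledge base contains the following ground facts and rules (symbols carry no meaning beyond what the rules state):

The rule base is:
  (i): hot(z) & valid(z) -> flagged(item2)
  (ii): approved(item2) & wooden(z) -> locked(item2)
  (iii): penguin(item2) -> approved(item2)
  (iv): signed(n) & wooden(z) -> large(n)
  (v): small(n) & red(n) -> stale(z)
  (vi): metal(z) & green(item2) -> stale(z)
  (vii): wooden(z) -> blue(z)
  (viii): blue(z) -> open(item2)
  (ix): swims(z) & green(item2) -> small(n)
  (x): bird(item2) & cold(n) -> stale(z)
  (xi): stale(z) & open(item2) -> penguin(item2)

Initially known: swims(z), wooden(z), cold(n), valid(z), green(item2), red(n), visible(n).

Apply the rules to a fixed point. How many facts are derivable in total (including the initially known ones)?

14

Round 1: (vii) [wooden(z) -> blue(z)]; (ix) [swims(z) & green(item2) -> small(n)]. New: blue(z), small(n).
Round 2: (v) [small(n) & red(n) -> stale(z)]; (viii) [blue(z) -> open(item2)]. New: stale(z), open(item2).
Round 3: (xi) [stale(z) & open(item2) -> penguin(item2)]. New: penguin(item2).
Round 4: (iii) [penguin(item2) -> approved(item2)]. New: approved(item2).
Round 5: (ii) [approved(item2) & wooden(z) -> locked(item2)]. New: locked(item2).
Closure: {approved(item2), blue(z), cold(n), green(item2), locked(item2), open(item2), penguin(item2), red(n), small(n), stale(z), swims(z), valid(z), visible(n), wooden(z)} — 14 facts.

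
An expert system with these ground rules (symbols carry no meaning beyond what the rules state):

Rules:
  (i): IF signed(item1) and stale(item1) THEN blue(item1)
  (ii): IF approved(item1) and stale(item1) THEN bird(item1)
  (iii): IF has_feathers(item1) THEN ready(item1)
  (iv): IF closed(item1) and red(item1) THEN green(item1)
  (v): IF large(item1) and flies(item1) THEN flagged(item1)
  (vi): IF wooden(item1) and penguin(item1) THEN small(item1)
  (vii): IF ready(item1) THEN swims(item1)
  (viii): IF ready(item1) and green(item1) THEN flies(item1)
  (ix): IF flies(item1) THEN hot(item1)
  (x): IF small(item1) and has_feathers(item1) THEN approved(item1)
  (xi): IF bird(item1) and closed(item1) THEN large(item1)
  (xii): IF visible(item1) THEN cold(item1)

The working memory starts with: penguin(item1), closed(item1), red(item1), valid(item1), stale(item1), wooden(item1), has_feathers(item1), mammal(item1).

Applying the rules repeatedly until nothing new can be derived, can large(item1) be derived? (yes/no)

yes

Round 1: (iii) [IF has_feathers(item1) THEN ready(item1)]; (iv) [IF closed(item1) and red(item1) THEN green(item1)]; (vi) [IF wooden(item1) and penguin(item1) THEN small(item1)]. New: ready(item1), green(item1), small(item1).
Round 2: (vii) [IF ready(item1) THEN swims(item1)]; (viii) [IF ready(item1) and green(item1) THEN flies(item1)]; (x) [IF small(item1) and has_feathers(item1) THEN approved(item1)]. New: swims(item1), flies(item1), approved(item1).
Round 3: (ii) [IF approved(item1) and stale(item1) THEN bird(item1)]; (ix) [IF flies(item1) THEN hot(item1)]. New: bird(item1), hot(item1).
Round 4: (xi) [IF bird(item1) and closed(item1) THEN large(item1)]. New: large(item1).
Round 5: (v) [IF large(item1) and flies(item1) THEN flagged(item1)]. New: flagged(item1).
large(item1) appears in round 4, so it is derivable.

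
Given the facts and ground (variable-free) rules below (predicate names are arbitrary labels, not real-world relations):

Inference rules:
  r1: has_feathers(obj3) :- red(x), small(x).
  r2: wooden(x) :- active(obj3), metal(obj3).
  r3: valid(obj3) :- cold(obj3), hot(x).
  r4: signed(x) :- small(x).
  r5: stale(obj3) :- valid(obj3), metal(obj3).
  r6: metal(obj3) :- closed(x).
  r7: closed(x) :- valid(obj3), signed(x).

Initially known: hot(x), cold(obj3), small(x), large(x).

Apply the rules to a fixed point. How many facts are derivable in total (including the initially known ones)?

9

Round 1 fires r3, r4, giving valid(obj3), signed(x).
Round 2 fires r7, giving closed(x).
Round 3 fires r6, giving metal(obj3).
Round 4 fires r5, giving stale(obj3).
Closure: {closed(x), cold(obj3), hot(x), large(x), metal(obj3), signed(x), small(x), stale(obj3), valid(obj3)} — 9 facts.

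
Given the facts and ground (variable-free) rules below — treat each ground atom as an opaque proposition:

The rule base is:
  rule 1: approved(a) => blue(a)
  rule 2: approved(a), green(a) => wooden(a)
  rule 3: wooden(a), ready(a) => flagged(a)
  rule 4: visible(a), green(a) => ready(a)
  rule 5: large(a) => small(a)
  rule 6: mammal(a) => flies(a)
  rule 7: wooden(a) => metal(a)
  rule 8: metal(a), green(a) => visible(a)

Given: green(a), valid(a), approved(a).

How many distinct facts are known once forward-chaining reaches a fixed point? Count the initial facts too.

Round 1 fires rule 1, rule 2, giving blue(a), wooden(a).
Round 2 fires rule 7, giving metal(a).
Round 3 fires rule 8, giving visible(a).
Round 4 fires rule 4, giving ready(a).
Round 5 fires rule 3, giving flagged(a).
Closure: {approved(a), blue(a), flagged(a), green(a), metal(a), ready(a), valid(a), visible(a), wooden(a)} — 9 facts.

9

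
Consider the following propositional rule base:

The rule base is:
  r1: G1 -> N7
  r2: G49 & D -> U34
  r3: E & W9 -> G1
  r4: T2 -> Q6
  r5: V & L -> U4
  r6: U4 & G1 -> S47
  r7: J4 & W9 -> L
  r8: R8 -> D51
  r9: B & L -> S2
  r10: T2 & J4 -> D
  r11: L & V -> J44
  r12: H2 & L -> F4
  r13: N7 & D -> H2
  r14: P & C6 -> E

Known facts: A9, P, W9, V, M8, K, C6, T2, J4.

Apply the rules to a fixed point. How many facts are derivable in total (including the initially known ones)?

Round 1 fires r4, r7, r10, r14, giving Q6, L, D, E.
Round 2 fires r3, r5, r11, giving G1, U4, J44.
Round 3 fires r1, r6, giving N7, S47.
Round 4 fires r13, giving H2.
Round 5 fires r12, giving F4.
Closure: {A9, C6, D, E, F4, G1, H2, J4, J44, K, L, M8, N7, P, Q6, S47, T2, U4, V, W9} — 20 facts.

20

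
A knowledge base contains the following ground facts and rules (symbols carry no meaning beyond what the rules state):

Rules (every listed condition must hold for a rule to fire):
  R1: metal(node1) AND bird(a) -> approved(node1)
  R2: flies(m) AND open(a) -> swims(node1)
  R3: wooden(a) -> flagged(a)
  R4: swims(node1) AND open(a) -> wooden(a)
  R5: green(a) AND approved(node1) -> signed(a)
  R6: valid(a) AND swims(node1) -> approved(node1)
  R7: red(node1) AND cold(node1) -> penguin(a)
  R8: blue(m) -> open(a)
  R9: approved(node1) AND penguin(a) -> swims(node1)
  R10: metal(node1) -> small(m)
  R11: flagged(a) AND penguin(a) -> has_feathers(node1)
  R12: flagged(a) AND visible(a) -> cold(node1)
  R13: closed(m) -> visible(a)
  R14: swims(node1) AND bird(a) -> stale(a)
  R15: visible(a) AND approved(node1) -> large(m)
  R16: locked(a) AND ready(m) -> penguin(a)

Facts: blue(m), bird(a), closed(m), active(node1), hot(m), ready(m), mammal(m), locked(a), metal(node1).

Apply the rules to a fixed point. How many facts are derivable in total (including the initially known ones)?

Round 1 — R1, R8, R10, R13, R16, derive approved(node1), open(a), small(m), visible(a), penguin(a).
Round 2 — R9, R15, derive swims(node1), large(m).
Round 3 — R4, R14, derive wooden(a), stale(a).
Round 4 — R3, derive flagged(a).
Round 5 — R11, R12, derive has_feathers(node1), cold(node1).
Closure: {active(node1), approved(node1), bird(a), blue(m), closed(m), cold(node1), flagged(a), has_feathers(node1), hot(m), large(m), locked(a), mammal(m), metal(node1), open(a), penguin(a), ready(m), small(m), stale(a), swims(node1), visible(a), wooden(a)} — 21 facts.

21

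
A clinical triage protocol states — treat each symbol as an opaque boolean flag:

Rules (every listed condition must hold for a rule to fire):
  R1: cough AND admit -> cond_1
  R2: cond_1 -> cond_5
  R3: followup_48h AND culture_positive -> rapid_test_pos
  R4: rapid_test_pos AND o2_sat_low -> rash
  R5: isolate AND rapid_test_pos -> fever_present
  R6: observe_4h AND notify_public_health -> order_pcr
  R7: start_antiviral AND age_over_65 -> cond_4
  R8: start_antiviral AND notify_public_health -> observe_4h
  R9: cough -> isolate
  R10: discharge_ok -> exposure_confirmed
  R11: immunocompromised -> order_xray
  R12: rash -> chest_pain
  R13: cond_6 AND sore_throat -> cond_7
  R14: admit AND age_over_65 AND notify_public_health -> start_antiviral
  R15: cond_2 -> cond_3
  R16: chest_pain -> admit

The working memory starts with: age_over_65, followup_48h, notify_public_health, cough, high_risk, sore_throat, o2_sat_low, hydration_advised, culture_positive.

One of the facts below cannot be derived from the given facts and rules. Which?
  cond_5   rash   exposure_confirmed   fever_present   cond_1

exposure_confirmed

Round 1: R3 [followup_48h AND culture_positive -> rapid_test_pos]; R9 [cough -> isolate]. Adds rapid_test_pos, isolate.
Round 2: R4 [rapid_test_pos AND o2_sat_low -> rash]; R5 [isolate AND rapid_test_pos -> fever_present]. Adds rash, fever_present.
Round 3: R12 [rash -> chest_pain]. Adds chest_pain.
Round 4: R16 [chest_pain -> admit]. Adds admit.
Round 5: R1 [cough AND admit -> cond_1]; R14 [admit AND age_over_65 AND notify_public_health -> start_antiviral]. Adds cond_1, start_antiviral.
Round 6: R2 [cond_1 -> cond_5]; R7 [start_antiviral AND age_over_65 -> cond_4]; R8 [start_antiviral AND notify_public_health -> observe_4h]. Adds cond_5, cond_4, observe_4h.
Round 7: R6 [observe_4h AND notify_public_health -> order_pcr]. Adds order_pcr.
Derived: cond_5 (round 6), fever_present (round 2), cond_1 (round 5), rash (round 2). exposure_confirmed never appears in any round.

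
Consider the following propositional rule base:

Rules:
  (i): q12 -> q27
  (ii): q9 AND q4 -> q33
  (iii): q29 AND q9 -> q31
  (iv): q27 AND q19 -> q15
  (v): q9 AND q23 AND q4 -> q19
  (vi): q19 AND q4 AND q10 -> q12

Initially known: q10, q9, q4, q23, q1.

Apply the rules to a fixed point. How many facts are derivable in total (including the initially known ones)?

Round 1 — (ii), (v), derive q33, q19.
Round 2 — (vi), derive q12.
Round 3 — (i), derive q27.
Round 4 — (iv), derive q15.
Closure: {q1, q10, q12, q15, q19, q23, q27, q33, q4, q9} — 10 facts.

10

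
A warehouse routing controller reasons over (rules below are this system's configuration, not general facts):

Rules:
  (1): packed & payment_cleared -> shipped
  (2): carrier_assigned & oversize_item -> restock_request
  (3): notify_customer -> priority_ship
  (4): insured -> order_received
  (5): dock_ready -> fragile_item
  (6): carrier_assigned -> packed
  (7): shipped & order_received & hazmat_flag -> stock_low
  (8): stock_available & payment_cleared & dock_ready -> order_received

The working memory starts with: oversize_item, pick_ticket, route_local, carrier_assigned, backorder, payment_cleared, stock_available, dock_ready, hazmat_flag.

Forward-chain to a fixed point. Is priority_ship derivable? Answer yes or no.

Round 1 fires (2), (5), (6), (8), giving restock_request, fragile_item, packed, order_received.
Round 2 fires (1), giving shipped.
Round 3 fires (7), giving stock_low.
Fixed point reached. priority_ship is concluded only by (3); (3) needs notify_customer (never derived).

no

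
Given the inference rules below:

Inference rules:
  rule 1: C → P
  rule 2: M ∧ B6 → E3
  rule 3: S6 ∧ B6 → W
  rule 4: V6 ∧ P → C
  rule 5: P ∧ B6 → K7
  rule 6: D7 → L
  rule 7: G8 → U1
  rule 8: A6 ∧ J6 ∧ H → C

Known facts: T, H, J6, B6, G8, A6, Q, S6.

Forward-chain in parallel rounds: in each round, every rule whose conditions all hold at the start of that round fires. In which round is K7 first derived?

Round 1 — rule 3, rule 7, rule 8, derive W, U1, C.
Round 2 — rule 1, derive P.
Round 3 — rule 5, derive K7.
K7 first appears in round 3.

3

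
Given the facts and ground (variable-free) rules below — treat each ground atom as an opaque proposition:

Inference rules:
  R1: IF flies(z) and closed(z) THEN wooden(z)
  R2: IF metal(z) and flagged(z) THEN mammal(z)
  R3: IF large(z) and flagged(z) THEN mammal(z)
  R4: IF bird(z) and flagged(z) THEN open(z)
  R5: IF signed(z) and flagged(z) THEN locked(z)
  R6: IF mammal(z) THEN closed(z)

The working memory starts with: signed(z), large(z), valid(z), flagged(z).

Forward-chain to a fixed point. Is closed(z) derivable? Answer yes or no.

yes

Round 1: R3 [IF large(z) and flagged(z) THEN mammal(z)]; R5 [IF signed(z) and flagged(z) THEN locked(z)]. Adds mammal(z), locked(z).
Round 2: R6 [IF mammal(z) THEN closed(z)]. Adds closed(z).
closed(z) appears in round 2, so it is derivable.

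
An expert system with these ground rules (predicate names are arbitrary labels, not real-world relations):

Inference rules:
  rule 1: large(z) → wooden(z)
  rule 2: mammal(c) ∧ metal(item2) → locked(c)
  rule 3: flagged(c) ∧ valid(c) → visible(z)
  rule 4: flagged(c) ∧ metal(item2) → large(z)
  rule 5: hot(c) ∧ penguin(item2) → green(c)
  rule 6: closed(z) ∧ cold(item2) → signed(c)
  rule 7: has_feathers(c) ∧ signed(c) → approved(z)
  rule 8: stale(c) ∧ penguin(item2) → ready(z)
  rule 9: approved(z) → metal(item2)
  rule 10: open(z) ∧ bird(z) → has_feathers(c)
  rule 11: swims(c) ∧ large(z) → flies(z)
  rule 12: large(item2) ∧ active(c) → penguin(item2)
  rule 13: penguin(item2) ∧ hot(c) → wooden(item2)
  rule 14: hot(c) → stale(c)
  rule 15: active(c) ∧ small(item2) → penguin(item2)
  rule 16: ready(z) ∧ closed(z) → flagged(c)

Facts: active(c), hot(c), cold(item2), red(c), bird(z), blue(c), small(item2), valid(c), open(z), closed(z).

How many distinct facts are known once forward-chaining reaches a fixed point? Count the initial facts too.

23

Round 1: rule 6 [closed(z) ∧ cold(item2) → signed(c)]; rule 10 [open(z) ∧ bird(z) → has_feathers(c)]; rule 14 [hot(c) → stale(c)]; rule 15 [active(c) ∧ small(item2) → penguin(item2)]. New: signed(c), has_feathers(c), stale(c), penguin(item2).
Round 2: rule 5 [hot(c) ∧ penguin(item2) → green(c)]; rule 7 [has_feathers(c) ∧ signed(c) → approved(z)]; rule 8 [stale(c) ∧ penguin(item2) → ready(z)]; rule 13 [penguin(item2) ∧ hot(c) → wooden(item2)]. New: green(c), approved(z), ready(z), wooden(item2).
Round 3: rule 9 [approved(z) → metal(item2)]; rule 16 [ready(z) ∧ closed(z) → flagged(c)]. New: metal(item2), flagged(c).
Round 4: rule 3 [flagged(c) ∧ valid(c) → visible(z)]; rule 4 [flagged(c) ∧ metal(item2) → large(z)]. New: visible(z), large(z).
Round 5: rule 1 [large(z) → wooden(z)]. New: wooden(z).
Closure: {active(c), approved(z), bird(z), blue(c), closed(z), cold(item2), flagged(c), green(c), has_feathers(c), hot(c), large(z), metal(item2), open(z), penguin(item2), ready(z), red(c), signed(c), small(item2), stale(c), valid(c), visible(z), wooden(item2), wooden(z)} — 23 facts.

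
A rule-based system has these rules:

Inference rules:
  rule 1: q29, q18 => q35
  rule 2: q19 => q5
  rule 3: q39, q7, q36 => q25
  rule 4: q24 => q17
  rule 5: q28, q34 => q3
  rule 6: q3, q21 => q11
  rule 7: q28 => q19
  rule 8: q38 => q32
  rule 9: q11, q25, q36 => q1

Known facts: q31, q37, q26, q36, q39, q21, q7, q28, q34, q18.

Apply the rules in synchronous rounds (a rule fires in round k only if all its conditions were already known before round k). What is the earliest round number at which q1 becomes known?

[1] rule 3 [q39, q7, q36 => q25]; rule 5 [q28, q34 => q3]; rule 7 [q28 => q19]. ⇒ new: q25, q3, q19.
[2] rule 2 [q19 => q5]; rule 6 [q3, q21 => q11]. ⇒ new: q5, q11.
[3] rule 9 [q11, q25, q36 => q1]. ⇒ new: q1.
q1 first appears in round 3.

3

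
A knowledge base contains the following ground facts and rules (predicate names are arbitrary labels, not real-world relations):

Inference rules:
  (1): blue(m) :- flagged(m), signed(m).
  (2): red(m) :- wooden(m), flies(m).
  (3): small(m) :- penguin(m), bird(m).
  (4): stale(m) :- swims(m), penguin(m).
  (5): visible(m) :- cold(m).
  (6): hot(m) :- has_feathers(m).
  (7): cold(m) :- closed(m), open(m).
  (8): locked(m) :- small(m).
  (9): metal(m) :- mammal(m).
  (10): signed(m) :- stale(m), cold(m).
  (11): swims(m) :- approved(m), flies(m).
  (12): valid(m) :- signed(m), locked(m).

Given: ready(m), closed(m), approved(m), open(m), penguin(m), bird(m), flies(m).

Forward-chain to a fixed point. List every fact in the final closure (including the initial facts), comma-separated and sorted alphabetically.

Round 1 — (3), (7), (11), derive small(m), cold(m), swims(m).
Round 2 — (4), (5), (8), derive stale(m), visible(m), locked(m).
Round 3 — (10), derive signed(m).
Round 4 — (12), derive valid(m).

approved(m), bird(m), closed(m), cold(m), flies(m), locked(m), open(m), penguin(m), ready(m), signed(m), small(m), stale(m), swims(m), valid(m), visible(m)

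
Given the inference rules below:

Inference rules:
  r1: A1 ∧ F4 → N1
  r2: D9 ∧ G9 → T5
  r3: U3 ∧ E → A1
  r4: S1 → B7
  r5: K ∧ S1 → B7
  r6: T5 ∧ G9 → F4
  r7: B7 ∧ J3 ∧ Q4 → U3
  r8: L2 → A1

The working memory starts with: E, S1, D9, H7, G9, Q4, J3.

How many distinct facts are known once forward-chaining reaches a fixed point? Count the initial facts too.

13

[1] r2 [D9 ∧ G9 → T5]; r4 [S1 → B7]. ⇒ new: T5, B7.
[2] r6 [T5 ∧ G9 → F4]; r7 [B7 ∧ J3 ∧ Q4 → U3]. ⇒ new: F4, U3.
[3] r3 [U3 ∧ E → A1]. ⇒ new: A1.
[4] r1 [A1 ∧ F4 → N1]. ⇒ new: N1.
Closure: {A1, B7, D9, E, F4, G9, H7, J3, N1, Q4, S1, T5, U3} — 13 facts.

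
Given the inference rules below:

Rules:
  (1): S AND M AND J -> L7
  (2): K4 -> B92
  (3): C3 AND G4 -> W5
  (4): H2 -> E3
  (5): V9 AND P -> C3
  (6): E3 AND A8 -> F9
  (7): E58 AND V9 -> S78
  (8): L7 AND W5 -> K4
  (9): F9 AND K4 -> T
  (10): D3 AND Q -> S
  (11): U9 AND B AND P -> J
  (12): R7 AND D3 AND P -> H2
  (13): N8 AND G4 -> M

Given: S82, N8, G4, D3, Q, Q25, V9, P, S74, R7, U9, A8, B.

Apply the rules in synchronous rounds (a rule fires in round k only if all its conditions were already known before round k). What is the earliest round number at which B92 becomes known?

Round 1 — (5), (10), (11), (12), (13), derive C3, S, J, H2, M.
Round 2 — (1), (3), (4), derive L7, W5, E3.
Round 3 — (6), (8), derive F9, K4.
Round 4 — (2), (9), derive B92, T.
B92 first appears in round 4.

4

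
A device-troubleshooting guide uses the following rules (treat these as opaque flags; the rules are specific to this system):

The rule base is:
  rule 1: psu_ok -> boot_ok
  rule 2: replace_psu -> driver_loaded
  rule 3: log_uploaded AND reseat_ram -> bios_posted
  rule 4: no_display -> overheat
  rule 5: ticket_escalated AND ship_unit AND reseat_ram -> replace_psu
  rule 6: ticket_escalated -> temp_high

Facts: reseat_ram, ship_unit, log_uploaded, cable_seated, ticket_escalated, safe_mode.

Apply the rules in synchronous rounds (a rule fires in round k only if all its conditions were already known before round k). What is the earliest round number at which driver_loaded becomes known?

[1] rule 3 [log_uploaded AND reseat_ram -> bios_posted]; rule 5 [ticket_escalated AND ship_unit AND reseat_ram -> replace_psu]; rule 6 [ticket_escalated -> temp_high]. ⇒ new: bios_posted, replace_psu, temp_high.
[2] rule 2 [replace_psu -> driver_loaded]. ⇒ new: driver_loaded.
driver_loaded first appears in round 2.

2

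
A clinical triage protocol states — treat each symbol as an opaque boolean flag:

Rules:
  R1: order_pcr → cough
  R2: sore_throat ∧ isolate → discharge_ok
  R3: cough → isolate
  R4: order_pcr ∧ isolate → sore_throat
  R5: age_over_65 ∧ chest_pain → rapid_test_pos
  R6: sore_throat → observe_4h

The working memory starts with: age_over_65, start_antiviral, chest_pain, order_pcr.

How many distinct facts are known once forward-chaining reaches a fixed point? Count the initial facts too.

Round 1: R1 [order_pcr → cough]; R5 [age_over_65 ∧ chest_pain → rapid_test_pos]. Adds cough, rapid_test_pos.
Round 2: R3 [cough → isolate]. Adds isolate.
Round 3: R4 [order_pcr ∧ isolate → sore_throat]. Adds sore_throat.
Round 4: R2 [sore_throat ∧ isolate → discharge_ok]; R6 [sore_throat → observe_4h]. Adds discharge_ok, observe_4h.
Closure: {age_over_65, chest_pain, cough, discharge_ok, isolate, observe_4h, order_pcr, rapid_test_pos, sore_throat, start_antiviral} — 10 facts.

10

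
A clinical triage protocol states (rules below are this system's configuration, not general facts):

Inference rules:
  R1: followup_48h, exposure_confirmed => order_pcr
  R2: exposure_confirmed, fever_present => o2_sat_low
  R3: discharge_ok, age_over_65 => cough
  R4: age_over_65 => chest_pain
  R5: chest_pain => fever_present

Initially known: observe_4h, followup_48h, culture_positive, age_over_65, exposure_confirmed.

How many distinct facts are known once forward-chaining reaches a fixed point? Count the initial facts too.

Round 1: R1 [followup_48h, exposure_confirmed => order_pcr]; R4 [age_over_65 => chest_pain]. Adds order_pcr, chest_pain.
Round 2: R5 [chest_pain => fever_present]. Adds fever_present.
Round 3: R2 [exposure_confirmed, fever_present => o2_sat_low]. Adds o2_sat_low.
Closure: {age_over_65, chest_pain, culture_positive, exposure_confirmed, fever_present, followup_48h, o2_sat_low, observe_4h, order_pcr} — 9 facts.

9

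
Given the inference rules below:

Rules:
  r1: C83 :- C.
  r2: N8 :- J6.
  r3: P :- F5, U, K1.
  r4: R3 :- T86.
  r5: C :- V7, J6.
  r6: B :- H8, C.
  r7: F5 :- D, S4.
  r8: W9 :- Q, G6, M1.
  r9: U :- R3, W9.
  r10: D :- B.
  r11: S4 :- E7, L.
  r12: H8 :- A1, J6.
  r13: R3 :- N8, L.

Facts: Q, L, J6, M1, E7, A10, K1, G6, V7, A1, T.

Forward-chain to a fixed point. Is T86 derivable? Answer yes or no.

Round 1: r2 [N8 :- J6.]; r5 [C :- V7, J6.]; r8 [W9 :- Q, G6, M1.]; r11 [S4 :- E7, L.]; r12 [H8 :- A1, J6.]. New: N8, C, W9, S4, H8.
Round 2: r1 [C83 :- C.]; r6 [B :- H8, C.]; r13 [R3 :- N8, L.]. New: C83, B, R3.
Round 3: r9 [U :- R3, W9.]; r10 [D :- B.]. New: U, D.
Round 4: r7 [F5 :- D, S4.]. New: F5.
Round 5: r3 [P :- F5, U, K1.]. New: P.
Fixed point reached. No rule has T86 as a consequent, and it is not given.

no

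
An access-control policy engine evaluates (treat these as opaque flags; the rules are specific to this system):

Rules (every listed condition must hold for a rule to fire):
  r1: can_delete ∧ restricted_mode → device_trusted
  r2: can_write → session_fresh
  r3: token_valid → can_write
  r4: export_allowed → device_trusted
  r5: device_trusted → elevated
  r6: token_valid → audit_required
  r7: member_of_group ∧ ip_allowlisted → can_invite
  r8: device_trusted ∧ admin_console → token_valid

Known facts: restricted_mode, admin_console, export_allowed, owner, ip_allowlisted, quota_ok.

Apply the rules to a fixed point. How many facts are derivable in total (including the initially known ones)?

12

Round 1: r4 [export_allowed → device_trusted]. New: device_trusted.
Round 2: r5 [device_trusted → elevated]; r8 [device_trusted ∧ admin_console → token_valid]. New: elevated, token_valid.
Round 3: r3 [token_valid → can_write]; r6 [token_valid → audit_required]. New: can_write, audit_required.
Round 4: r2 [can_write → session_fresh]. New: session_fresh.
Closure: {admin_console, audit_required, can_write, device_trusted, elevated, export_allowed, ip_allowlisted, owner, quota_ok, restricted_mode, session_fresh, token_valid} — 12 facts.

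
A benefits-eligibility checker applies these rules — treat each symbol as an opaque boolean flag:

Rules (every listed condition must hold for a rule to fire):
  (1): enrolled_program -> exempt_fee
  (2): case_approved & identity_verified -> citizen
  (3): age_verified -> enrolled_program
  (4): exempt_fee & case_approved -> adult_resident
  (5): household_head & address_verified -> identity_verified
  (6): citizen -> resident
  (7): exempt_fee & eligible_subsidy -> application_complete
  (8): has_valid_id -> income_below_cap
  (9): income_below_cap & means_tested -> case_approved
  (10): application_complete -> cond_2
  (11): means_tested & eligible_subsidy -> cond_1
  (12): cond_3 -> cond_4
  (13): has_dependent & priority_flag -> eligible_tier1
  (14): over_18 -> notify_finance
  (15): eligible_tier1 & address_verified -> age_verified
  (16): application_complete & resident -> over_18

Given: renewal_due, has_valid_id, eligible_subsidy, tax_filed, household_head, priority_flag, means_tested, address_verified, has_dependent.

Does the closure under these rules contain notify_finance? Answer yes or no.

Round 1 fires (5), (8), (11), (13), giving identity_verified, income_below_cap, cond_1, eligible_tier1.
Round 2 fires (9), (15), giving case_approved, age_verified.
Round 3 fires (2), (3), giving citizen, enrolled_program.
Round 4 fires (1), (6), giving exempt_fee, resident.
Round 5 fires (4), (7), giving adult_resident, application_complete.
Round 6 fires (10), (16), giving cond_2, over_18.
Round 7 fires (14), giving notify_finance.
notify_finance appears in round 7, so it is derivable.

yes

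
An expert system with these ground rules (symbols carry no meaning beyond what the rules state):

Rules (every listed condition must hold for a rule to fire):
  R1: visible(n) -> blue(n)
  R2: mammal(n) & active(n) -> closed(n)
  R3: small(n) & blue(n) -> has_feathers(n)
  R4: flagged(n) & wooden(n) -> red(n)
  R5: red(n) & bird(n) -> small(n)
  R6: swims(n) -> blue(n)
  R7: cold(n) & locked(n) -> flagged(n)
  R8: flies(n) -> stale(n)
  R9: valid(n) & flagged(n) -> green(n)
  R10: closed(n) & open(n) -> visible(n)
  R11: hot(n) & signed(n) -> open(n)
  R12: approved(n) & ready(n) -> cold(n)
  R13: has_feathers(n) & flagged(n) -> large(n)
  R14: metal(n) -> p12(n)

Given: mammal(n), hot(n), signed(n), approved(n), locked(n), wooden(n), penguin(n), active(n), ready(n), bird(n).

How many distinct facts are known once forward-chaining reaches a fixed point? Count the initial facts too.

20

Round 1 — R2, R11, R12, derive closed(n), open(n), cold(n).
Round 2 — R7, R10, derive flagged(n), visible(n).
Round 3 — R1, R4, derive blue(n), red(n).
Round 4 — R5, derive small(n).
Round 5 — R3, derive has_feathers(n).
Round 6 — R13, derive large(n).
Closure: {active(n), approved(n), bird(n), blue(n), closed(n), cold(n), flagged(n), has_feathers(n), hot(n), large(n), locked(n), mammal(n), open(n), penguin(n), ready(n), red(n), signed(n), small(n), visible(n), wooden(n)} — 20 facts.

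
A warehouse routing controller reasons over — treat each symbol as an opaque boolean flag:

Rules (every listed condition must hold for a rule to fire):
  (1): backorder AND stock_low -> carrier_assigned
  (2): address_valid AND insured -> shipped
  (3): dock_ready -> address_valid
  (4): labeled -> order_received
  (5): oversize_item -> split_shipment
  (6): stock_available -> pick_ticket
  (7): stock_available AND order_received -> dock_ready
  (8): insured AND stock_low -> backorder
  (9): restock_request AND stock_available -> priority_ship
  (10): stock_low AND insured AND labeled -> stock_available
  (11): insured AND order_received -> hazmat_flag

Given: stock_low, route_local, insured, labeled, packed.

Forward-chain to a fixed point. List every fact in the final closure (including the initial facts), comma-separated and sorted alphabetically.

address_valid, backorder, carrier_assigned, dock_ready, hazmat_flag, insured, labeled, order_received, packed, pick_ticket, route_local, shipped, stock_available, stock_low

Round 1: (4) [labeled -> order_received]; (8) [insured AND stock_low -> backorder]; (10) [stock_low AND insured AND labeled -> stock_available]. New: order_received, backorder, stock_available.
Round 2: (1) [backorder AND stock_low -> carrier_assigned]; (6) [stock_available -> pick_ticket]; (7) [stock_available AND order_received -> dock_ready]; (11) [insured AND order_received -> hazmat_flag]. New: carrier_assigned, pick_ticket, dock_ready, hazmat_flag.
Round 3: (3) [dock_ready -> address_valid]. New: address_valid.
Round 4: (2) [address_valid AND insured -> shipped]. New: shipped.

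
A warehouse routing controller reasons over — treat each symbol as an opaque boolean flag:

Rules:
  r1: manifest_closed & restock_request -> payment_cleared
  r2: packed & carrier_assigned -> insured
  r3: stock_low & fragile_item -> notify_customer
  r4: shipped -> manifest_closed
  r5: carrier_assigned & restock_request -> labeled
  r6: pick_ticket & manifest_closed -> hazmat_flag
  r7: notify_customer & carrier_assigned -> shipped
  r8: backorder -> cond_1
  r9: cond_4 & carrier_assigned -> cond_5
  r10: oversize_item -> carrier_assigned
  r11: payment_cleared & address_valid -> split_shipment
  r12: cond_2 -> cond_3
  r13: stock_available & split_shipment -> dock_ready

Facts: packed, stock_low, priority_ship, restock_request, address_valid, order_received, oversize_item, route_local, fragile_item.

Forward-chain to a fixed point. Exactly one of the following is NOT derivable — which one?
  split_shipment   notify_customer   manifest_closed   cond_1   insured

cond_1

Round 1: r3 [stock_low & fragile_item -> notify_customer]; r10 [oversize_item -> carrier_assigned]. New: notify_customer, carrier_assigned.
Round 2: r2 [packed & carrier_assigned -> insured]; r5 [carrier_assigned & restock_request -> labeled]; r7 [notify_customer & carrier_assigned -> shipped]. New: insured, labeled, shipped.
Round 3: r4 [shipped -> manifest_closed]. New: manifest_closed.
Round 4: r1 [manifest_closed & restock_request -> payment_cleared]. New: payment_cleared.
Round 5: r11 [payment_cleared & address_valid -> split_shipment]. New: split_shipment.
Derived: insured (round 2), manifest_closed (round 3), split_shipment (round 5), notify_customer (round 1). cond_1 never appears in any round.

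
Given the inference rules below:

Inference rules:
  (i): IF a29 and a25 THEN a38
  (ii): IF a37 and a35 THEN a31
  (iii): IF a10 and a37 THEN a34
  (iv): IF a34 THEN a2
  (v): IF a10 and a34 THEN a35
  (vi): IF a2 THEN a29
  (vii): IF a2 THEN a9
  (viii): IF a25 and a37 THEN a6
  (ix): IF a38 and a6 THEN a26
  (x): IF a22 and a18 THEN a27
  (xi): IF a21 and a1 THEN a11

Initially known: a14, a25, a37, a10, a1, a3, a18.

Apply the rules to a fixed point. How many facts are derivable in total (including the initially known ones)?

Round 1 — (iii), (viii), derive a34, a6.
Round 2 — (iv), (v), derive a2, a35.
Round 3 — (ii), (vi), (vii), derive a31, a29, a9.
Round 4 — (i), derive a38.
Round 5 — (ix), derive a26.
Closure: {a1, a10, a14, a18, a2, a25, a26, a29, a3, a31, a34, a35, a37, a38, a6, a9} — 16 facts.

16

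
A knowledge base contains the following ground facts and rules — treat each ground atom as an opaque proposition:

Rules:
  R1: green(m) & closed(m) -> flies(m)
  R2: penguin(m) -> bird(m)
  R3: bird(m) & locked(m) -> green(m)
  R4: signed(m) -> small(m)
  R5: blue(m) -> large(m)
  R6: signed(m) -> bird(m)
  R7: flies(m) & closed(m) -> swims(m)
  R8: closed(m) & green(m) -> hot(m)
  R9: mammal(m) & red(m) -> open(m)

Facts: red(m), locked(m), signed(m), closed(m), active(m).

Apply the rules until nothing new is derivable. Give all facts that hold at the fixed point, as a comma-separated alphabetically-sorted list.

active(m), bird(m), closed(m), flies(m), green(m), hot(m), locked(m), red(m), signed(m), small(m), swims(m)

[1] R4 [signed(m) -> small(m)]; R6 [signed(m) -> bird(m)]. ⇒ new: small(m), bird(m).
[2] R3 [bird(m) & locked(m) -> green(m)]. ⇒ new: green(m).
[3] R1 [green(m) & closed(m) -> flies(m)]; R8 [closed(m) & green(m) -> hot(m)]. ⇒ new: flies(m), hot(m).
[4] R7 [flies(m) & closed(m) -> swims(m)]. ⇒ new: swims(m).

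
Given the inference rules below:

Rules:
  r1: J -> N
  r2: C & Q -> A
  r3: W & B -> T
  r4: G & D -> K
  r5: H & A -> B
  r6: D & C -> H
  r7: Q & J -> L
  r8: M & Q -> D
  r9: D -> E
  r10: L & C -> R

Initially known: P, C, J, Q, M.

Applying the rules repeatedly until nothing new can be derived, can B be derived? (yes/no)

yes

Round 1 — r1, r2, r7, r8, derive N, A, L, D.
Round 2 — r6, r9, r10, derive H, E, R.
Round 3 — r5, derive B.
B appears in round 3, so it is derivable.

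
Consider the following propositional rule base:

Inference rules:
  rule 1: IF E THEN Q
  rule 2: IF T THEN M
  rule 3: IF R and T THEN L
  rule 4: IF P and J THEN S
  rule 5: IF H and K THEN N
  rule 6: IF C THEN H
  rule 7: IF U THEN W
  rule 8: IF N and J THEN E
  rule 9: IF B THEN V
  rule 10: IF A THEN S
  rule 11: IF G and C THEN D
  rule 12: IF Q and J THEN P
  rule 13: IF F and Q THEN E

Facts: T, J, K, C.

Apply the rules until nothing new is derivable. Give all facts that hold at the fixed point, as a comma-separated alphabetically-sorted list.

C, E, H, J, K, M, N, P, Q, S, T

Round 1: rule 2 [IF T THEN M]; rule 6 [IF C THEN H]. Adds M, H.
Round 2: rule 5 [IF H and K THEN N]. Adds N.
Round 3: rule 8 [IF N and J THEN E]. Adds E.
Round 4: rule 1 [IF E THEN Q]. Adds Q.
Round 5: rule 12 [IF Q and J THEN P]. Adds P.
Round 6: rule 4 [IF P and J THEN S]. Adds S.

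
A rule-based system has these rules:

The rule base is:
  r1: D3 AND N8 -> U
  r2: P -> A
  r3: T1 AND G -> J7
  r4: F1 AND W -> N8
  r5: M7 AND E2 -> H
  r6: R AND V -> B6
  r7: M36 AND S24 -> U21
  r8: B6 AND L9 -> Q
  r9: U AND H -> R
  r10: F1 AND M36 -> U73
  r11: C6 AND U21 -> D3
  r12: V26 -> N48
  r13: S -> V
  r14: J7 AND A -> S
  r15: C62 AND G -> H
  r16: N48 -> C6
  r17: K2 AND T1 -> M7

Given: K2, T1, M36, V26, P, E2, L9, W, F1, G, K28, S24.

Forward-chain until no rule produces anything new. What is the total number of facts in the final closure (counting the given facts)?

28

Round 1 fires r2, r3, r4, r7, r10, r12, r17, giving A, J7, N8, U21, U73, N48, M7.
Round 2 fires r5, r14, r16, giving H, S, C6.
Round 3 fires r11, r13, giving D3, V.
Round 4 fires r1, giving U.
Round 5 fires r9, giving R.
Round 6 fires r6, giving B6.
Round 7 fires r8, giving Q.
Closure: {A, B6, C6, D3, E2, F1, G, H, J7, K2, K28, L9, M36, M7, N48, N8, P, Q, R, S, S24, T1, U, U21, U73, V, V26, W} — 28 facts.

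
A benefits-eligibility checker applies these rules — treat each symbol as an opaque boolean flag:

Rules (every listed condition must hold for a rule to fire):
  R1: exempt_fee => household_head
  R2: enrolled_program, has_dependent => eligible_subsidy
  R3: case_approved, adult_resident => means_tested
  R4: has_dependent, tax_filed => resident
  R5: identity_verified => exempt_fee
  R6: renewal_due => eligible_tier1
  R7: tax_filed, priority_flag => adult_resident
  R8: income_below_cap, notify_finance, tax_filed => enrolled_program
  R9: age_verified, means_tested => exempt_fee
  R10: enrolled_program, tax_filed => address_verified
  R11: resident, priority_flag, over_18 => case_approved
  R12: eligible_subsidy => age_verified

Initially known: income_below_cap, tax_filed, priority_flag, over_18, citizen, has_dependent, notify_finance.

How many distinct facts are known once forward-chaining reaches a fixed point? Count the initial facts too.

Round 1 fires R4, R7, R8, giving resident, adult_resident, enrolled_program.
Round 2 fires R2, R10, R11, giving eligible_subsidy, address_verified, case_approved.
Round 3 fires R3, R12, giving means_tested, age_verified.
Round 4 fires R9, giving exempt_fee.
Round 5 fires R1, giving household_head.
Closure: {address_verified, adult_resident, age_verified, case_approved, citizen, eligible_subsidy, enrolled_program, exempt_fee, has_dependent, household_head, income_below_cap, means_tested, notify_finance, over_18, priority_flag, resident, tax_filed} — 17 facts.

17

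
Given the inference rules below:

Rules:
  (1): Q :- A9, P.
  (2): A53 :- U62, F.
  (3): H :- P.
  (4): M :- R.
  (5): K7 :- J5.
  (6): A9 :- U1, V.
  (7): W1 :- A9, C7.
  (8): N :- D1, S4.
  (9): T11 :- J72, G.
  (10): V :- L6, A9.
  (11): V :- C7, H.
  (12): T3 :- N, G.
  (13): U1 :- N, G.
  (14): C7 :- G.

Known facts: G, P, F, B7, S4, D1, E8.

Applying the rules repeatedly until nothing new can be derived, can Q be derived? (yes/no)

yes

[1] (3) [H :- P.]; (8) [N :- D1, S4.]; (14) [C7 :- G.]. ⇒ new: H, N, C7.
[2] (11) [V :- C7, H.]; (12) [T3 :- N, G.]; (13) [U1 :- N, G.]. ⇒ new: V, T3, U1.
[3] (6) [A9 :- U1, V.]. ⇒ new: A9.
[4] (1) [Q :- A9, P.]; (7) [W1 :- A9, C7.]. ⇒ new: Q, W1.
Q appears in round 4, so it is derivable.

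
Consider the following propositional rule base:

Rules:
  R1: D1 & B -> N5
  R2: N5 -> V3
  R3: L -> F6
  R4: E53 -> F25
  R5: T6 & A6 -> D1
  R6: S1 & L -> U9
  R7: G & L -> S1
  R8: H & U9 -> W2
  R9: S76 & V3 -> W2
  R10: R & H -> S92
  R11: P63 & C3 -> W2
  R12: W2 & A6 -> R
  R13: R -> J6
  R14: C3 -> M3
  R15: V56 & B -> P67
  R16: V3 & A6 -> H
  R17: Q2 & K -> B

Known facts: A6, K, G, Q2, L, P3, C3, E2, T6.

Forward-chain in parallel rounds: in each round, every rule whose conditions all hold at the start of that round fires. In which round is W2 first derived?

Round 1 — R3, R5, R7, R14, R17, derive F6, D1, S1, M3, B.
Round 2 — R1, R6, derive N5, U9.
Round 3 — R2, derive V3.
Round 4 — R16, derive H.
Round 5 — R8, derive W2.
W2 first appears in round 5.

5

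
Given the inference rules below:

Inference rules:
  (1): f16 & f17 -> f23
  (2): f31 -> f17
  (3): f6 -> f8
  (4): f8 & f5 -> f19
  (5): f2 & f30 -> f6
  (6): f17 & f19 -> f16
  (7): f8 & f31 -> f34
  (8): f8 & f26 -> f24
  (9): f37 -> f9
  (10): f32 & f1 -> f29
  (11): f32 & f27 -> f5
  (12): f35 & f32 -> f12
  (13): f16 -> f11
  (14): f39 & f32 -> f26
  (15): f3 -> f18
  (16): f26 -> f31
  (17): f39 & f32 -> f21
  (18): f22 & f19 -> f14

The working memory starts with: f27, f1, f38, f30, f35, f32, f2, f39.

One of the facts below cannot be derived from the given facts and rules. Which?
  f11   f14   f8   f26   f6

f14

[1] (5) [f2 & f30 -> f6]; (10) [f32 & f1 -> f29]; (11) [f32 & f27 -> f5]; (12) [f35 & f32 -> f12]; (14) [f39 & f32 -> f26]; (17) [f39 & f32 -> f21]. ⇒ new: f6, f29, f5, f12, f26, f21.
[2] (3) [f6 -> f8]; (16) [f26 -> f31]. ⇒ new: f8, f31.
[3] (2) [f31 -> f17]; (4) [f8 & f5 -> f19]; (7) [f8 & f31 -> f34]; (8) [f8 & f26 -> f24]. ⇒ new: f17, f19, f34, f24.
[4] (6) [f17 & f19 -> f16]. ⇒ new: f16.
[5] (1) [f16 & f17 -> f23]; (13) [f16 -> f11]. ⇒ new: f23, f11.
Derived: f26 (round 1), f6 (round 1), f8 (round 2), f11 (round 5). f14 never appears in any round.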